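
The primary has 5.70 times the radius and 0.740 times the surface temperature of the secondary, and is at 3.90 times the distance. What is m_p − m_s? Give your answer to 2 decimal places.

L_p/L_s = (5.70)²(0.740)⁴ = 9.743.
F_p/F_s = (L_p/L_s)/(d_p/d_s)² = 9.743/15.21 = 0.6405.
m_p − m_s = −2.5 log₁₀(0.6405) = 0.48.

0.48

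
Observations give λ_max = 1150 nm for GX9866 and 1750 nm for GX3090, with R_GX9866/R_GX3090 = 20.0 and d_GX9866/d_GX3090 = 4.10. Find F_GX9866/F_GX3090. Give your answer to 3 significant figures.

128

Wien's law: T_GX9866/T_GX3090 = λ_GX3090/λ_GX9866 = 1750/1150 = 1.522.
L_GX9866/L_GX3090 = (R_GX9866/R_GX3090)²(T_GX9866/T_GX3090)⁴ = (20.0)²(1.522)⁴ = 2145.
F_GX9866/F_GX3090 = (L_GX9866/L_GX3090)/(d_GX9866/d_GX3090)² = 2145/(4.10)² = 127.6.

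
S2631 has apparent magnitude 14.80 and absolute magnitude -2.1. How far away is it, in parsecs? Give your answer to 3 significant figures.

m − M = 5 log₁₀(d/10 pc)
14.80 − (-2.1) = 16.90 = 5 log₁₀(d/10)
d = 10 × 10^(16.90/5) = 10 × 10^3.380 = 2.399×10^4 pc.

2.40×10^4 pc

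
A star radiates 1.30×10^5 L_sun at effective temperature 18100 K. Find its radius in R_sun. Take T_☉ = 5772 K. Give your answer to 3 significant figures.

R/R_☉ = √(L/L_☉) / (T/T_☉)² = √(1.30×10^5) / (3.136)²
       = 360.6 / 9.833 = 36.67.

36.7 R_sun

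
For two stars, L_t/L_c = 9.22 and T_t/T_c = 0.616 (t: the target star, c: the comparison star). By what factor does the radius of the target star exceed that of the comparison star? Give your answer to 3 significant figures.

8.00

L ∝ R²T⁴ gives R ∝ √L / T², so
R_t/R_c = √(9.22) / (0.616)² = 3.036 / 0.3795 = 8.002.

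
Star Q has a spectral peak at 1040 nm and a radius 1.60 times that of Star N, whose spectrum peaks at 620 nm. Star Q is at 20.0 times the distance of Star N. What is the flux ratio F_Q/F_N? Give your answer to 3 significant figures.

Wien's law: T_Q/T_N = λ_N/λ_Q = 620/1040 = 0.5962.
L_Q/L_N = (R_Q/R_N)²(T_Q/T_N)⁴ = (1.60)²(0.5962)⁴ = 0.3234.
F_Q/F_N = (L_Q/L_N)/(d_Q/d_N)² = 0.3234/(20.0)² = 8.084×10^-4.

8.08×10^-4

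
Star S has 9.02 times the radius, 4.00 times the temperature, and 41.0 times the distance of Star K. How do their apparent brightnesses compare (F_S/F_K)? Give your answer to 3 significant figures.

12.4

L_S/L_K = (R_S/R_K)²(T_S/T_K)⁴ = (9.02)² × (4.00)⁴ = 2.083×10^4.
F_S/F_K = (L_S/L_K)/(d_S/d_K)² = 2.083×10^4 / (41.0)² = 12.39.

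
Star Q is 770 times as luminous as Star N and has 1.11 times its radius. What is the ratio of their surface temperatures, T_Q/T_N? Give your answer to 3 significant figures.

5.00

L ∝ R²T⁴ gives T ∝ (L/R²)^(1/4), so
T_Q/T_N = (770 / 1.11²)^(1/4) = (624.9)^(1/4) = 5.000.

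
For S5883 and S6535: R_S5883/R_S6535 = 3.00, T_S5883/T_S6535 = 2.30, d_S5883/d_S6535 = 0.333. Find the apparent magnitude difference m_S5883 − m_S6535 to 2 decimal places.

L_S5883/L_S6535 = (3.00)²(2.30)⁴ = 251.9.
F_S5883/F_S6535 = (L_S5883/L_S6535)/(d_S5883/d_S6535)² = 251.9/0.1109 = 2271.
m_S5883 − m_S6535 = −2.5 log₁₀(2271) = -8.39.

-8.39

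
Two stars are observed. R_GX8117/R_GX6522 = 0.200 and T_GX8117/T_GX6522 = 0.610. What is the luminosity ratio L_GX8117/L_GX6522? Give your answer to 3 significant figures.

From the Stefan–Boltzmann law, L ∝ R²T⁴, so
L_GX8117/L_GX6522 = (R_GX8117/R_GX6522)² (T_GX8117/T_GX6522)⁴ = (0.200)² × (0.610)⁴ = 0.04000 × 0.1385 = 0.005538.

0.00554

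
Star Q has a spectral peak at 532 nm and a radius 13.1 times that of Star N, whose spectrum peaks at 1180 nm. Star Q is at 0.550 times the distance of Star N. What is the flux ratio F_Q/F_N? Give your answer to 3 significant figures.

Wien's law: T_Q/T_N = λ_N/λ_Q = 1180/532 = 2.218.
L_Q/L_N = (R_Q/R_N)²(T_Q/T_N)⁴ = (13.1)²(2.218)⁴ = 4154.
F_Q/F_N = (L_Q/L_N)/(d_Q/d_N)² = 4154/(0.550)² = 1.373×10^4.

1.37×10^4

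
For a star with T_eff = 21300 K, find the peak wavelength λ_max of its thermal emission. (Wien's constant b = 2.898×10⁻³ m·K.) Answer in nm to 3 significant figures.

λ_max = b/T = 2.898×10⁻³ / 21300 = 1.36×10^-7 m = 136.1 nm.

136 nm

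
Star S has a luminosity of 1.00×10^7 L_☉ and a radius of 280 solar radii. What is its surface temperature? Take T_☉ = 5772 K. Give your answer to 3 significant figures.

1.94×10^4 K

T/T_☉ = (L/L_☉)^(1/4) / (R/R_☉)^(1/2)
T = 5772 × (1.00×10^7)^(1/4) / √(280) = 5772 × 56.23 / 16.73 = 1.940×10^4 K.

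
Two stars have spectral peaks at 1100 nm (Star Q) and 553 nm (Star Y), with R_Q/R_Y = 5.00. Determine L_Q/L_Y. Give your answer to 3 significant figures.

Wien's law gives T ∝ 1/λ_max, so T_Q/T_Y = λ_Y/λ_Q = 553/1100 = 0.5027.
Then L ∝ R²T⁴ gives L_Q/L_Y = (5.00)² × (0.5027)⁴ = 25.00 × 0.06387 = 1.597.

1.60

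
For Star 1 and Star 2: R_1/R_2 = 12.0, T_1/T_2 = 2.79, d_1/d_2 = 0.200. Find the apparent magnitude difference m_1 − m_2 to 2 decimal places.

-13.35

L_1/L_2 = (12.0)²(2.79)⁴ = 8725.
F_1/F_2 = (L_1/L_2)/(d_1/d_2)² = 8725/0.04000 = 2.181×10^5.
m_1 − m_2 = −2.5 log₁₀(2.181×10^5) = -13.35.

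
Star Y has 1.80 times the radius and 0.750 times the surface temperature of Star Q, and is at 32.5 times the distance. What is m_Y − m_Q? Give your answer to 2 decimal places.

L_Y/L_Q = (1.80)²(0.750)⁴ = 1.025.
F_Y/F_Q = (L_Y/L_Q)/(d_Y/d_Q)² = 1.025/1056 = 9.706×10^-4.
m_Y − m_Q = −2.5 log₁₀(9.706×10^-4) = 7.53.

7.53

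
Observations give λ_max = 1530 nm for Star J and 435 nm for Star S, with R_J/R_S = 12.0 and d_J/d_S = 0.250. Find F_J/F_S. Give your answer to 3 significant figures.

Wien's law: T_J/T_S = λ_S/λ_J = 435/1530 = 0.2843.
L_J/L_S = (R_J/R_S)²(T_J/T_S)⁴ = (12.0)²(0.2843)⁴ = 0.9409.
F_J/F_S = (L_J/L_S)/(d_J/d_S)² = 0.9409/(0.250)² = 15.05.

15.1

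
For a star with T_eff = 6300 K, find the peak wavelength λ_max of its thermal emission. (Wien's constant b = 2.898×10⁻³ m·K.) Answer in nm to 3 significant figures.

λ_max = b/T = 2.898×10⁻³ / 6300 = 4.60×10^-7 m = 460.0 nm.

460 nm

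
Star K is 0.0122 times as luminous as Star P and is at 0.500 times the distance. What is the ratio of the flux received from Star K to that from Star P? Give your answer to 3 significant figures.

0.0488

F = L/(4πd²), so F_K/F_P = (L_K/L_P) / (d_K/d_P)²
= 0.0122 / (0.500)² = 0.0122 / 0.2500 = 0.04880.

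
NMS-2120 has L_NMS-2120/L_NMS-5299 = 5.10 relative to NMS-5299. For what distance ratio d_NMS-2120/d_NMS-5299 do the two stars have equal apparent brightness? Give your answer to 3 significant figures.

Equal flux requires L_NMS-2120/d_NMS-2120² = L_NMS-5299/d_NMS-5299², so d_NMS-2120/d_NMS-5299 = √(L_NMS-2120/L_NMS-5299)
= √(5.10) = 2.258.

2.26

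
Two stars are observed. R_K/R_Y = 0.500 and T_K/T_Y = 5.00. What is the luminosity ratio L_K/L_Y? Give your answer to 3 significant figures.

156

From the Stefan–Boltzmann law, L ∝ R²T⁴, so
L_K/L_Y = (R_K/R_Y)² (T_K/T_Y)⁴ = (0.500)² × (5.00)⁴ = 0.2500 × 625.0 = 156.2.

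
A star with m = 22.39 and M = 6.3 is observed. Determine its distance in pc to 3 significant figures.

m − M = 5 log₁₀(d/10 pc)
22.39 − (6.3) = 16.09 = 5 log₁₀(d/10)
d = 10 × 10^(16.09/5) = 10 × 10^3.218 = 1.652×10^4 pc.

1.65×10^4 pc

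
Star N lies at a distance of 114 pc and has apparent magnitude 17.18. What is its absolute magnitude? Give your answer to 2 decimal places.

11.90

M = m − 5 log₁₀(d/10 pc) = 17.18 − 5 log₁₀(114/10)
  = 17.18 − 5 × 1.057 = 17.18 − 5.28 = 11.90.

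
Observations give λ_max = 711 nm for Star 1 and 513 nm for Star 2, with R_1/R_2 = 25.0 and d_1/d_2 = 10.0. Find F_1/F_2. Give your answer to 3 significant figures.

Wien's law: T_1/T_2 = λ_2/λ_1 = 513/711 = 0.7215.
L_1/L_2 = (R_1/R_2)²(T_1/T_2)⁴ = (25.0)²(0.7215)⁴ = 169.4.
F_1/F_2 = (L_1/L_2)/(d_1/d_2)² = 169.4/(10.0)² = 1.694.

1.69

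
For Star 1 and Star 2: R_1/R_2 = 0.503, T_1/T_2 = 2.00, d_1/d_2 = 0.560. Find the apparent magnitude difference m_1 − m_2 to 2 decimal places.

-2.78

L_1/L_2 = (0.503)²(2.00)⁴ = 4.048.
F_1/F_2 = (L_1/L_2)/(d_1/d_2)² = 4.048/0.3136 = 12.91.
m_1 − m_2 = −2.5 log₁₀(12.91) = -2.78.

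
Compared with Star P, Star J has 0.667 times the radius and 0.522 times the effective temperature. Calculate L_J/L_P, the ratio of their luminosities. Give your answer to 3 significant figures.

0.0330

From the Stefan–Boltzmann law, L ∝ R²T⁴, so
L_J/L_P = (R_J/R_P)² (T_J/T_P)⁴ = (0.667)² × (0.522)⁴ = 0.4449 × 0.07425 = 0.03303.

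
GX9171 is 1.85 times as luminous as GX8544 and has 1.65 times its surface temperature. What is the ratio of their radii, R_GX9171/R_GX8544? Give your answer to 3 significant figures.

L ∝ R²T⁴ gives R ∝ √L / T², so
R_GX9171/R_GX8544 = √(1.85) / (1.65)² = 1.360 / 2.722 = 0.4996.

0.500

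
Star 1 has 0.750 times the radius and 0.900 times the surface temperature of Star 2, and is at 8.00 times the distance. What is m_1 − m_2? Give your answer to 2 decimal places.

L_1/L_2 = (0.750)²(0.900)⁴ = 0.3691.
F_1/F_2 = (L_1/L_2)/(d_1/d_2)² = 0.3691/64.00 = 0.005767.
m_1 − m_2 = −2.5 log₁₀(0.005767) = 5.60.

5.60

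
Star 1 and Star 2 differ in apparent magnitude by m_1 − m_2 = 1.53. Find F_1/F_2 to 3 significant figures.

F_1/F_2 = 10^(−(m_1 − m_2)/2.5) = 10^(-1.53/2.5) = 10^-0.612 = 0.2443.

0.244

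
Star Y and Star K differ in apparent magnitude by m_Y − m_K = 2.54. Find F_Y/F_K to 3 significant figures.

0.0964

F_Y/F_K = 10^(−(m_Y − m_K)/2.5) = 10^(-2.54/2.5) = 10^-1.016 = 0.09638.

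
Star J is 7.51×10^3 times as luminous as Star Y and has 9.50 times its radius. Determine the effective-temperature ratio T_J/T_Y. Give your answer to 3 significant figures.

L ∝ R²T⁴ gives T ∝ (L/R²)^(1/4), so
T_J/T_Y = (7.51×10^3 / 9.50²)^(1/4) = (83.21)^(1/4) = 3.020.

3.02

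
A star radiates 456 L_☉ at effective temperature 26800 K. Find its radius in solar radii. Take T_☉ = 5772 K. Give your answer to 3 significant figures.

R/R_☉ = √(L/L_☉) / (T/T_☉)² = √(456) / (4.643)²
       = 21.35 / 21.56 = 0.9905.

0.991 solar radii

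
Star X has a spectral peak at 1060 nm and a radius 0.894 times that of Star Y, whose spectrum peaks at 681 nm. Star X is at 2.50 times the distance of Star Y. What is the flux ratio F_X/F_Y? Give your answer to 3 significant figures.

Wien's law: T_X/T_Y = λ_Y/λ_X = 681/1060 = 0.6425.
L_X/L_Y = (R_X/R_Y)²(T_X/T_Y)⁴ = (0.894)²(0.6425)⁴ = 0.1362.
F_X/F_Y = (L_X/L_Y)/(d_X/d_Y)² = 0.1362/(2.50)² = 0.02179.

0.0218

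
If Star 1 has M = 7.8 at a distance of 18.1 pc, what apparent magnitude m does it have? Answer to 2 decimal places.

m = M + 5 log₁₀(d/10 pc) = 7.8 + 5 log₁₀(18.1/10)
  = 7.8 + 5 × 0.258 = 7.8 + 1.29 = 9.09.

9.09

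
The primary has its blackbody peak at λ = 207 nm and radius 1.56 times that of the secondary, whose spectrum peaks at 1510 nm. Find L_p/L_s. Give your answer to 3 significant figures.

Wien's law gives T ∝ 1/λ_max, so T_p/T_s = λ_s/λ_p = 1510/207 = 7.295.
Then L ∝ R²T⁴ gives L_p/L_s = (1.56)² × (7.295)⁴ = 2.434 × 2832 = 6891.

6.89×10^3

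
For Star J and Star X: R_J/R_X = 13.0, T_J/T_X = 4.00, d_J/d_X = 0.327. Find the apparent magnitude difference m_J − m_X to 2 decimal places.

-14.02

L_J/L_X = (13.0)²(4.00)⁴ = 4.326×10^4.
F_J/F_X = (L_J/L_X)/(d_J/d_X)² = 4.326×10^4/0.1069 = 4.046×10^5.
m_J − m_X = −2.5 log₁₀(4.046×10^5) = -14.02.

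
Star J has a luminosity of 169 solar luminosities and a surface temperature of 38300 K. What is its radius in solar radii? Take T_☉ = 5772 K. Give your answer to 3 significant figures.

0.295 solar radii

R/R_☉ = √(L/L_☉) / (T/T_☉)² = √(169) / (6.635)²
       = 13.00 / 44.03 = 0.2953.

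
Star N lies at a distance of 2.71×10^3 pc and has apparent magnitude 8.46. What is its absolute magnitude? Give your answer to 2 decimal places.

-3.70

M = m − 5 log₁₀(d/10 pc) = 8.46 − 5 log₁₀(2.71×10^3/10)
  = 8.46 − 5 × 2.433 = 8.46 − 12.16 = -3.70.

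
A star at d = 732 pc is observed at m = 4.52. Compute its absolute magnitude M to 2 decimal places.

M = m − 5 log₁₀(d/10 pc) = 4.52 − 5 log₁₀(732/10)
  = 4.52 − 5 × 1.865 = 4.52 − 9.32 = -4.80.

-4.80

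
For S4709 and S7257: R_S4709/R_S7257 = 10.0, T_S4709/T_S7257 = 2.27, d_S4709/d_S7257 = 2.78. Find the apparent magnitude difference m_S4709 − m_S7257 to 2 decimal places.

-6.34

L_S4709/L_S7257 = (10.0)²(2.27)⁴ = 2655.
F_S4709/F_S7257 = (L_S4709/L_S7257)/(d_S4709/d_S7257)² = 2655/7.728 = 343.6.
m_S4709 − m_S7257 = −2.5 log₁₀(343.6) = -6.34.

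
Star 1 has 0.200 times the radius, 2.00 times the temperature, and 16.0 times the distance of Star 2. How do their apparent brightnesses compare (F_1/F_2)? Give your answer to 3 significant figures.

L_1/L_2 = (R_1/R_2)²(T_1/T_2)⁴ = (0.200)² × (2.00)⁴ = 0.6400.
F_1/F_2 = (L_1/L_2)/(d_1/d_2)² = 0.6400 / (16.0)² = 0.002500.

0.00250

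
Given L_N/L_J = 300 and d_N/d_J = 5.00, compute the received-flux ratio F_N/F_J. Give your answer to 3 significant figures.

12.0

F = L/(4πd²), so F_N/F_J = (L_N/L_J) / (d_N/d_J)²
= 300 / (5.00)² = 300 / 25.00 = 12.00.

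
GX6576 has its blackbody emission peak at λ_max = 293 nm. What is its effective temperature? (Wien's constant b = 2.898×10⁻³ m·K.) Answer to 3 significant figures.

9.89×10^3 K

T = b/λ_max = 2.898×10⁻³ / (293×10⁻⁹) = 9891 K.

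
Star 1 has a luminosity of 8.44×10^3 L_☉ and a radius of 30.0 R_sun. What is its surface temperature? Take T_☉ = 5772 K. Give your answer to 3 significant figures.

1.01×10^4 K

T/T_☉ = (L/L_☉)^(1/4) / (R/R_☉)^(1/2)
T = 5772 × (8.44×10^3)^(1/4) / √(30.0) = 5772 × 9.585 / 5.477 = 1.010×10^4 K.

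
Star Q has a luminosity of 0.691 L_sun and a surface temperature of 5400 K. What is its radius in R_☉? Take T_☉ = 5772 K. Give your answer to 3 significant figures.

R/R_☉ = √(L/L_☉) / (T/T_☉)² = √(0.691) / (0.9356)²
       = 0.8313 / 0.8753 = 0.9497.

0.950 R_☉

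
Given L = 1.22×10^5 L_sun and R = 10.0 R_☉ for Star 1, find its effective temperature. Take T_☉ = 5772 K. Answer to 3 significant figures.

3.41×10^4 K

T/T_☉ = (L/L_☉)^(1/4) / (R/R_☉)^(1/2)
T = 5772 × (1.22×10^5)^(1/4) / √(10.0) = 5772 × 18.69 / 3.162 = 3.411×10^4 K.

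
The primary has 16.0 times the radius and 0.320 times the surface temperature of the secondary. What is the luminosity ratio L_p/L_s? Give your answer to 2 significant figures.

2.7

From the Stefan–Boltzmann law, L ∝ R²T⁴, so
L_p/L_s = (R_p/R_s)² (T_p/T_s)⁴ = (16.0)² × (0.320)⁴ = 256.0 × 0.01049 = 2.684.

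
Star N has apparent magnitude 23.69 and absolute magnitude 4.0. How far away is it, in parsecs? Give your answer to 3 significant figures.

m − M = 5 log₁₀(d/10 pc)
23.69 − (4.0) = 19.69 = 5 log₁₀(d/10)
d = 10 × 10^(19.69/5) = 10 × 10^3.938 = 8.670×10^4 pc.

8.67×10^4 pc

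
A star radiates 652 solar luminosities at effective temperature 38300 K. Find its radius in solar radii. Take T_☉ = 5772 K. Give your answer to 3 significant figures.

R/R_☉ = √(L/L_☉) / (T/T_☉)² = √(652) / (6.635)²
       = 25.53 / 44.03 = 0.5799.

0.580 solar radii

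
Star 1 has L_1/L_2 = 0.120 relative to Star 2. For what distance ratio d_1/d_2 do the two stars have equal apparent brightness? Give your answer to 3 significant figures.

Equal flux requires L_1/d_1² = L_2/d_2², so d_1/d_2 = √(L_1/L_2)
= √(0.120) = 0.3464.

0.346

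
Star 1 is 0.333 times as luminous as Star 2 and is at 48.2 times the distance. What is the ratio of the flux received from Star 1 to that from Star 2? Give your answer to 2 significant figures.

F = L/(4πd²), so F_1/F_2 = (L_1/L_2) / (d_1/d_2)²
= 0.333 / (48.2)² = 0.333 / 2323 = 1.433×10^-4.

1.4×10^-4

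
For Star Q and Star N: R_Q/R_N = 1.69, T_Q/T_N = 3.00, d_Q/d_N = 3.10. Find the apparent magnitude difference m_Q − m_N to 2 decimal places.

-3.45

L_Q/L_N = (1.69)²(3.00)⁴ = 231.3.
F_Q/F_N = (L_Q/L_N)/(d_Q/d_N)² = 231.3/9.610 = 24.07.
m_Q − m_N = −2.5 log₁₀(24.07) = -3.45.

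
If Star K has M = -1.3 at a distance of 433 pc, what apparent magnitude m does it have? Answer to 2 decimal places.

m = M + 5 log₁₀(d/10 pc) = -1.3 + 5 log₁₀(433/10)
  = -1.3 + 5 × 1.636 = -1.3 + 8.18 = 6.88.

6.88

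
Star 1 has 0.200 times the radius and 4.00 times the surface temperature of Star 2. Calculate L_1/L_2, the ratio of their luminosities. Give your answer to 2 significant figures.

10

From the Stefan–Boltzmann law, L ∝ R²T⁴, so
L_1/L_2 = (R_1/R_2)² (T_1/T_2)⁴ = (0.200)² × (4.00)⁴ = 0.04000 × 256.0 = 10.24.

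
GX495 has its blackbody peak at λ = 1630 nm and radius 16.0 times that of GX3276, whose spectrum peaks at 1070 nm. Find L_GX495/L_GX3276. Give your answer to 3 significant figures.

Wien's law gives T ∝ 1/λ_max, so T_GX495/T_GX3276 = λ_GX3276/λ_GX495 = 1070/1630 = 0.6564.
Then L ∝ R²T⁴ gives L_GX495/L_GX3276 = (16.0)² × (0.6564)⁴ = 256.0 × 0.1857 = 47.54.

47.5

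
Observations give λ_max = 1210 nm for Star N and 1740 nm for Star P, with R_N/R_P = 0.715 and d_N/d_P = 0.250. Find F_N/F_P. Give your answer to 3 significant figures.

Wien's law: T_N/T_P = λ_P/λ_N = 1740/1210 = 1.438.
L_N/L_P = (R_N/R_P)²(T_N/T_P)⁴ = (0.715)²(1.438)⁴ = 2.186.
F_N/F_P = (L_N/L_P)/(d_N/d_P)² = 2.186/(0.250)² = 34.98.

35.0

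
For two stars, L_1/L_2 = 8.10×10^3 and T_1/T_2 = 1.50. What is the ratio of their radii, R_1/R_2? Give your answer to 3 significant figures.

L ∝ R²T⁴ gives R ∝ √L / T², so
R_1/R_2 = √(8.10×10^3) / (1.50)² = 90.00 / 2.250 = 40.00.

40.0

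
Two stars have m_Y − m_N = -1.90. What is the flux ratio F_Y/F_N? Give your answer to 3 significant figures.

F_Y/F_N = 10^(−(m_Y − m_N)/2.5) = 10^(1.90/2.5) = 10^0.760 = 5.754.

5.75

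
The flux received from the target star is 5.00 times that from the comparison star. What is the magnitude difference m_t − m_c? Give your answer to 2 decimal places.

-1.75

m_t − m_c = −2.5 log₁₀(F_t/F_c) = −2.5 log₁₀(5.00) = −2.5 × (0.699) = -1.747.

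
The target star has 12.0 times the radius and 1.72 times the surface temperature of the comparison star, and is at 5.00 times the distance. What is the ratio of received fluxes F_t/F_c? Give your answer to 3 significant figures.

L_t/L_c = (R_t/R_c)²(T_t/T_c)⁴ = (12.0)² × (1.72)⁴ = 1260.
F_t/F_c = (L_t/L_c)/(d_t/d_c)² = 1260 / (5.00)² = 50.41.

50.4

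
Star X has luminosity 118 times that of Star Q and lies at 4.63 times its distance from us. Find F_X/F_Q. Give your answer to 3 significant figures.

F = L/(4πd²), so F_X/F_Q = (L_X/L_Q) / (d_X/d_Q)²
= 118 / (4.63)² = 118 / 21.44 = 5.505.

5.50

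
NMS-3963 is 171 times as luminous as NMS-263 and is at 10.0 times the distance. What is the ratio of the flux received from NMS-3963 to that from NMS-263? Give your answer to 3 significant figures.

1.71

F = L/(4πd²), so F_NMS-3963/F_NMS-263 = (L_NMS-3963/L_NMS-263) / (d_NMS-3963/d_NMS-263)²
= 171 / (10.0)² = 171 / 100.0 = 1.710.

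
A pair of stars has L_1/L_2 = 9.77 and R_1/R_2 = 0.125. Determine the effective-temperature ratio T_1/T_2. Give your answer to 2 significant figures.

L ∝ R²T⁴ gives T ∝ (L/R²)^(1/4), so
T_1/T_2 = (9.77 / 0.125²)^(1/4) = (625.3)^(1/4) = 5.001.

5.0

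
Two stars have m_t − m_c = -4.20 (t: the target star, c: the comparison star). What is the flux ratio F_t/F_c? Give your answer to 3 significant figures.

F_t/F_c = 10^(−(m_t − m_c)/2.5) = 10^(4.20/2.5) = 10^1.680 = 47.86.

47.9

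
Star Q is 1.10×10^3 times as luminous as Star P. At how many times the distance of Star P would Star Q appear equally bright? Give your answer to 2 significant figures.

33

Equal flux requires L_Q/d_Q² = L_P/d_P², so d_Q/d_P = √(L_Q/L_P)
= √(1.10×10^3) = 33.17.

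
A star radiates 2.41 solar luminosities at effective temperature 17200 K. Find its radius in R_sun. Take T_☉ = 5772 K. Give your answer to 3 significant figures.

0.175 R_sun

R/R_☉ = √(L/L_☉) / (T/T_☉)² = √(2.41) / (2.980)²
       = 1.552 / 8.880 = 0.1748.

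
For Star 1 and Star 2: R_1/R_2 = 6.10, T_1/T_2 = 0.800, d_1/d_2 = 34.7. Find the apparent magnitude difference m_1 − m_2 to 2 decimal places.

4.74

L_1/L_2 = (6.10)²(0.800)⁴ = 15.24.
F_1/F_2 = (L_1/L_2)/(d_1/d_2)² = 15.24/1204 = 0.01266.
m_1 − m_2 = −2.5 log₁₀(0.01266) = 4.74.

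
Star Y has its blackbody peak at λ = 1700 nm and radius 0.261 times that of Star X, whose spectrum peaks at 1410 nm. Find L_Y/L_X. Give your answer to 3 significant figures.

Wien's law gives T ∝ 1/λ_max, so T_Y/T_X = λ_X/λ_Y = 1410/1700 = 0.8294.
Then L ∝ R²T⁴ gives L_Y/L_X = (0.261)² × (0.8294)⁴ = 0.06812 × 0.4732 = 0.03224.

0.0322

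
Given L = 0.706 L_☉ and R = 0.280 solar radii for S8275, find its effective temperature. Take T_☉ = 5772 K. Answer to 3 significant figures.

T/T_☉ = (L/L_☉)^(1/4) / (R/R_☉)^(1/2)
T = 5772 × (0.706)^(1/4) / √(0.280) = 5772 × 0.9166 / 0.5292 = 9999 K.

1.00×10^4 K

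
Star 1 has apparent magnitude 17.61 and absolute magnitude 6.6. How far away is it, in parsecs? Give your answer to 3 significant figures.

1.59×10^3 pc

m − M = 5 log₁₀(d/10 pc)
17.61 − (6.6) = 11.01 = 5 log₁₀(d/10)
d = 10 × 10^(11.01/5) = 10 × 10^2.202 = 1592 pc.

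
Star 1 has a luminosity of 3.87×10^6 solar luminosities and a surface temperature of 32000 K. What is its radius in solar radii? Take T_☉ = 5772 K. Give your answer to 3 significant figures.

R/R_☉ = √(L/L_☉) / (T/T_☉)² = √(3.87×10^6) / (5.544)²
       = 1967 / 30.74 = 64.00.

64.0 solar radii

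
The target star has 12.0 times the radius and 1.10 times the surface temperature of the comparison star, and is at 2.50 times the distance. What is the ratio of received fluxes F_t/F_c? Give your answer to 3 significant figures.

L_t/L_c = (R_t/R_c)²(T_t/T_c)⁴ = (12.0)² × (1.10)⁴ = 210.8.
F_t/F_c = (L_t/L_c)/(d_t/d_c)² = 210.8 / (2.50)² = 33.73.

33.7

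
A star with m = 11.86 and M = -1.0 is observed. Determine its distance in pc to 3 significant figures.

3.73×10^3 pc

m − M = 5 log₁₀(d/10 pc)
11.86 − (-1.0) = 12.86 = 5 log₁₀(d/10)
d = 10 × 10^(12.86/5) = 10 × 10^2.572 = 3733 pc.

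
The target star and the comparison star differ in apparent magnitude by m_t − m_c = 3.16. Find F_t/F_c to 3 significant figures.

0.0545

F_t/F_c = 10^(−(m_t − m_c)/2.5) = 10^(-3.16/2.5) = 10^-1.264 = 0.05445.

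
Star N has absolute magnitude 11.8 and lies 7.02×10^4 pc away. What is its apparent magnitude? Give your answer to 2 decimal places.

m = M + 5 log₁₀(d/10 pc) = 11.8 + 5 log₁₀(7.02×10^4/10)
  = 11.8 + 5 × 3.846 = 11.8 + 19.23 = 31.03.

31.03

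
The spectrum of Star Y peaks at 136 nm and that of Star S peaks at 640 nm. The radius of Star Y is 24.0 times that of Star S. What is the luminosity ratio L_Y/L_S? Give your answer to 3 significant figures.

2.82×10^5

Wien's law gives T ∝ 1/λ_max, so T_Y/T_S = λ_S/λ_Y = 640/136 = 4.706.
Then L ∝ R²T⁴ gives L_Y/L_S = (24.0)² × (4.706)⁴ = 576.0 × 490.4 = 2.825×10^5.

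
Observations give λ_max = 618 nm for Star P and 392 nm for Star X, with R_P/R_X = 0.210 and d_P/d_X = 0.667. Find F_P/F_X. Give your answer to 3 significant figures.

Wien's law: T_P/T_X = λ_X/λ_P = 392/618 = 0.6343.
L_P/L_X = (R_P/R_X)²(T_P/T_X)⁴ = (0.210)²(0.6343)⁴ = 0.007139.
F_P/F_X = (L_P/L_X)/(d_P/d_X)² = 0.007139/(0.667)² = 0.01605.

0.0160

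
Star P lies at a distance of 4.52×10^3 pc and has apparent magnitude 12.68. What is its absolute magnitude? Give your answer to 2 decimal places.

-0.60

M = m − 5 log₁₀(d/10 pc) = 12.68 − 5 log₁₀(4.52×10^3/10)
  = 12.68 − 5 × 2.655 = 12.68 − 13.28 = -0.60.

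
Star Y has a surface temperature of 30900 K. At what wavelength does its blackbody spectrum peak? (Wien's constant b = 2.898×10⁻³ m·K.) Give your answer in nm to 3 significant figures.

λ_max = b/T = 2.898×10⁻³ / 30900 = 9.38×10^-8 m = 93.79 nm.

93.8 nm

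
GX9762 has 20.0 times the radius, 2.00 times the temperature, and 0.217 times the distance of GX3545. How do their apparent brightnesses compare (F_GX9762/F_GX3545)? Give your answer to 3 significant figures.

L_GX9762/L_GX3545 = (R_GX9762/R_GX3545)²(T_GX9762/T_GX3545)⁴ = (20.0)² × (2.00)⁴ = 6400.
F_GX9762/F_GX3545 = (L_GX9762/L_GX3545)/(d_GX9762/d_GX3545)² = 6400 / (0.217)² = 1.359×10^5.

1.36×10^5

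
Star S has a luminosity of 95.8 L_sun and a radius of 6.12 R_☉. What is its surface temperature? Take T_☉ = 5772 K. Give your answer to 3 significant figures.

T/T_☉ = (L/L_☉)^(1/4) / (R/R_☉)^(1/2)
T = 5772 × (95.8)^(1/4) / √(6.12) = 5772 × 3.129 / 2.474 = 7299 K.

7.30×10^3 K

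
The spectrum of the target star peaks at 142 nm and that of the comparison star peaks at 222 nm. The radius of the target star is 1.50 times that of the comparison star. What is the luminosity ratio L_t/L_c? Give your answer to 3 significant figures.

Wien's law gives T ∝ 1/λ_max, so T_t/T_c = λ_c/λ_t = 222/142 = 1.563.
Then L ∝ R²T⁴ gives L_t/L_c = (1.50)² × (1.563)⁴ = 2.250 × 5.974 = 13.44.

13.4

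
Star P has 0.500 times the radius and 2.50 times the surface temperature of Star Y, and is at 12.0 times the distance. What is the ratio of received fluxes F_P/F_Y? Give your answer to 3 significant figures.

L_P/L_Y = (R_P/R_Y)²(T_P/T_Y)⁴ = (0.500)² × (2.50)⁴ = 9.766.
F_P/F_Y = (L_P/L_Y)/(d_P/d_Y)² = 9.766 / (12.0)² = 0.06782.

0.0678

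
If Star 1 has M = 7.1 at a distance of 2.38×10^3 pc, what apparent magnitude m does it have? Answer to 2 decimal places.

18.98

m = M + 5 log₁₀(d/10 pc) = 7.1 + 5 log₁₀(2.38×10^3/10)
  = 7.1 + 5 × 2.377 = 7.1 + 11.88 = 18.98.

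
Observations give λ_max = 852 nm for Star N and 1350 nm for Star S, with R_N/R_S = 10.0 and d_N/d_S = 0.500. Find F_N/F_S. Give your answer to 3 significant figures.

Wien's law: T_N/T_S = λ_S/λ_N = 1350/852 = 1.585.
L_N/L_S = (R_N/R_S)²(T_N/T_S)⁴ = (10.0)²(1.585)⁴ = 630.3.
F_N/F_S = (L_N/L_S)/(d_N/d_S)² = 630.3/(0.500)² = 2521.

2.52×10^3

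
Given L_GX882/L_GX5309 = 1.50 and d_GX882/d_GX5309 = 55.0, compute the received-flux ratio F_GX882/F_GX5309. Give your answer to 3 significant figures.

4.96×10^-4

F = L/(4πd²), so F_GX882/F_GX5309 = (L_GX882/L_GX5309) / (d_GX882/d_GX5309)²
= 1.50 / (55.0)² = 1.50 / 3025 = 4.959×10^-4.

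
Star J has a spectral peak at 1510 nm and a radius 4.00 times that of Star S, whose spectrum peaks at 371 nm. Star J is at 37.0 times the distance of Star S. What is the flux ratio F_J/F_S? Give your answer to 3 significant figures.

Wien's law: T_J/T_S = λ_S/λ_J = 371/1510 = 0.2457.
L_J/L_S = (R_J/R_S)²(T_J/T_S)⁴ = (4.00)²(0.2457)⁴ = 0.05831.
F_J/F_S = (L_J/L_S)/(d_J/d_S)² = 0.05831/(37.0)² = 4.259×10^-5.

4.26×10^-5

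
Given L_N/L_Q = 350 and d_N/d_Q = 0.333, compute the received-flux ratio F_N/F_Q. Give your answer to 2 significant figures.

3.2×10^3

F = L/(4πd²), so F_N/F_Q = (L_N/L_Q) / (d_N/d_Q)²
= 350 / (0.333)² = 350 / 0.1109 = 3156.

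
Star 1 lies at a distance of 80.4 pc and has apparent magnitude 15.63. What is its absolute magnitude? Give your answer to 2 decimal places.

11.10

M = m − 5 log₁₀(d/10 pc) = 15.63 − 5 log₁₀(80.4/10)
  = 15.63 − 5 × 0.905 = 15.63 − 4.53 = 11.10.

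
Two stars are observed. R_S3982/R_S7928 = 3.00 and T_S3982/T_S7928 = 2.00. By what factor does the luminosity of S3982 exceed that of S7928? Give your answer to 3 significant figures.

From the Stefan–Boltzmann law, L ∝ R²T⁴, so
L_S3982/L_S7928 = (R_S3982/R_S7928)² (T_S3982/T_S7928)⁴ = (3.00)² × (2.00)⁴ = 9.000 × 16.00 = 144.0.

144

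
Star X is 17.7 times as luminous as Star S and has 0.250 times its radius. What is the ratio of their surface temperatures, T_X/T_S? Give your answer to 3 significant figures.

L ∝ R²T⁴ gives T ∝ (L/R²)^(1/4), so
T_X/T_S = (17.7 / 0.250²)^(1/4) = (283.2)^(1/4) = 4.102.

4.10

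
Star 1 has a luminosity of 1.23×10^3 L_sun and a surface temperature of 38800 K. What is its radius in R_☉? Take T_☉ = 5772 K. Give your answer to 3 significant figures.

R/R_☉ = √(L/L_☉) / (T/T_☉)² = √(1.23×10^3) / (6.722)²
       = 35.07 / 45.19 = 0.7761.

0.776 R_☉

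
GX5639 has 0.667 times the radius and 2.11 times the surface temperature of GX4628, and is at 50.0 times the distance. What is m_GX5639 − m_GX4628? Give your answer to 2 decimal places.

L_GX5639/L_GX4628 = (0.667)²(2.11)⁴ = 8.818.
F_GX5639/F_GX4628 = (L_GX5639/L_GX4628)/(d_GX5639/d_GX4628)² = 8.818/2500 = 0.003527.
m_GX5639 − m_GX4628 = −2.5 log₁₀(0.003527) = 6.13.

6.13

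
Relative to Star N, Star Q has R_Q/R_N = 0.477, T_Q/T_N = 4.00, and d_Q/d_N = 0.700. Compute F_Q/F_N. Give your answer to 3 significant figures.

119

L_Q/L_N = (R_Q/R_N)²(T_Q/T_N)⁴ = (0.477)² × (4.00)⁴ = 58.25.
F_Q/F_N = (L_Q/L_N)/(d_Q/d_N)² = 58.25 / (0.700)² = 118.9.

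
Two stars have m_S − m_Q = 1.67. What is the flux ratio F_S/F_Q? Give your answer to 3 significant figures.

F_S/F_Q = 10^(−(m_S − m_Q)/2.5) = 10^(-1.67/2.5) = 10^-0.668 = 0.2148.

0.215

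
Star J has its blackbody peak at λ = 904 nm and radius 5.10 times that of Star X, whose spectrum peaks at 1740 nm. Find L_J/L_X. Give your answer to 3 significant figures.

357

Wien's law gives T ∝ 1/λ_max, so T_J/T_X = λ_X/λ_J = 1740/904 = 1.925.
Then L ∝ R²T⁴ gives L_J/L_X = (5.10)² × (1.925)⁴ = 26.01 × 13.73 = 357.0.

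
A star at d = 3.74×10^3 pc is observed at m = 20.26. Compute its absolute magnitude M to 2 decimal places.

M = m − 5 log₁₀(d/10 pc) = 20.26 − 5 log₁₀(3.74×10^3/10)
  = 20.26 − 5 × 2.573 = 20.26 − 12.86 = 7.40.

7.40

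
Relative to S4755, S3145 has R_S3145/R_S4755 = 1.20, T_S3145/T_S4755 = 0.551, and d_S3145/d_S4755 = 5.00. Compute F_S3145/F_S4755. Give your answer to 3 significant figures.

L_S3145/L_S4755 = (R_S3145/R_S4755)²(T_S3145/T_S4755)⁴ = (1.20)² × (0.551)⁴ = 0.1327.
F_S3145/F_S4755 = (L_S3145/L_S4755)/(d_S3145/d_S4755)² = 0.1327 / (5.00)² = 0.005309.

0.00531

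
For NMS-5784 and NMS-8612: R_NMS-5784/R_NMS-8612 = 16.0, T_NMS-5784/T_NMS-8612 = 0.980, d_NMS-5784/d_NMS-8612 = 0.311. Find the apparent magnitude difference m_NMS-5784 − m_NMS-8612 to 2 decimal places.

-8.47

L_NMS-5784/L_NMS-8612 = (16.0)²(0.980)⁴ = 236.1.
F_NMS-5784/F_NMS-8612 = (L_NMS-5784/L_NMS-8612)/(d_NMS-5784/d_NMS-8612)² = 236.1/0.09672 = 2441.
m_NMS-5784 − m_NMS-8612 = −2.5 log₁₀(2441) = -8.47.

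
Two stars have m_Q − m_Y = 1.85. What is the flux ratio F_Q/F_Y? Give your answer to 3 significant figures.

0.182

F_Q/F_Y = 10^(−(m_Q − m_Y)/2.5) = 10^(-1.85/2.5) = 10^-0.740 = 0.1820.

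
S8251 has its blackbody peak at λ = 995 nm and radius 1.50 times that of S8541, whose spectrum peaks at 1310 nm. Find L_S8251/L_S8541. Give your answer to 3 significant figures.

6.76

Wien's law gives T ∝ 1/λ_max, so T_S8251/T_S8541 = λ_S8541/λ_S8251 = 1310/995 = 1.317.
Then L ∝ R²T⁴ gives L_S8251/L_S8541 = (1.50)² × (1.317)⁴ = 2.250 × 3.005 = 6.760.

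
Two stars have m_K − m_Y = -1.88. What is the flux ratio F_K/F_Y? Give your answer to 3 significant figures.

F_K/F_Y = 10^(−(m_K − m_Y)/2.5) = 10^(1.88/2.5) = 10^0.752 = 5.649.

5.65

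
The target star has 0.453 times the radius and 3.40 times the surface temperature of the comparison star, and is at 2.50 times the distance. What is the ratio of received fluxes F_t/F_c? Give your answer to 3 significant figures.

4.39

L_t/L_c = (R_t/R_c)²(T_t/T_c)⁴ = (0.453)² × (3.40)⁴ = 27.42.
F_t/F_c = (L_t/L_c)/(d_t/d_c)² = 27.42 / (2.50)² = 4.388.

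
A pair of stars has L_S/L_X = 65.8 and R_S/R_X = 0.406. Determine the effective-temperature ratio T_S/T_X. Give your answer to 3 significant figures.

L ∝ R²T⁴ gives T ∝ (L/R²)^(1/4), so
T_S/T_X = (65.8 / 0.406²)^(1/4) = (399.2)^(1/4) = 4.470.

4.47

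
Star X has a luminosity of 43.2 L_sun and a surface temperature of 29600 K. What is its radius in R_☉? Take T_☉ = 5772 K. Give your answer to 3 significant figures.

0.250 R_☉

R/R_☉ = √(L/L_☉) / (T/T_☉)² = √(43.2) / (5.128)²
       = 6.573 / 26.30 = 0.2499.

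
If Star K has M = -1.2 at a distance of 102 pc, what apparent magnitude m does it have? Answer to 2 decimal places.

m = M + 5 log₁₀(d/10 pc) = -1.2 + 5 log₁₀(102/10)
  = -1.2 + 5 × 1.009 = -1.2 + 5.04 = 3.84.

3.84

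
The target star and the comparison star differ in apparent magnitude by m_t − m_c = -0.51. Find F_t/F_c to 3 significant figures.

1.60

F_t/F_c = 10^(−(m_t − m_c)/2.5) = 10^(0.51/2.5) = 10^0.204 = 1.600.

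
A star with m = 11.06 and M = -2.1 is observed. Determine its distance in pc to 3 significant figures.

4.29×10^3 pc

m − M = 5 log₁₀(d/10 pc)
11.06 − (-2.1) = 13.16 = 5 log₁₀(d/10)
d = 10 × 10^(13.16/5) = 10 × 10^2.632 = 4285 pc.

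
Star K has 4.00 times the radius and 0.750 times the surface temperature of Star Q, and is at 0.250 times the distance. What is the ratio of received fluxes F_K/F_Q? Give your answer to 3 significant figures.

81.0

L_K/L_Q = (R_K/R_Q)²(T_K/T_Q)⁴ = (4.00)² × (0.750)⁴ = 5.062.
F_K/F_Q = (L_K/L_Q)/(d_K/d_Q)² = 5.062 / (0.250)² = 81.00.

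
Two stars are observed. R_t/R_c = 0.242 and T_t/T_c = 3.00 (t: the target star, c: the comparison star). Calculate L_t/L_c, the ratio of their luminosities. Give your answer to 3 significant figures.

4.74

From the Stefan–Boltzmann law, L ∝ R²T⁴, so
L_t/L_c = (R_t/R_c)² (T_t/T_c)⁴ = (0.242)² × (3.00)⁴ = 0.05856 × 81.00 = 4.744.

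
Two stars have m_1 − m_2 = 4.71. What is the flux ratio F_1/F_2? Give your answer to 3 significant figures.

F_1/F_2 = 10^(−(m_1 − m_2)/2.5) = 10^(-4.71/2.5) = 10^-1.884 = 0.01306.

0.0131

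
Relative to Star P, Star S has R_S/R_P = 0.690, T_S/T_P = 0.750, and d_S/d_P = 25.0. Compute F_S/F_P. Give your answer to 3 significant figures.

2.41×10^-4

L_S/L_P = (R_S/R_P)²(T_S/T_P)⁴ = (0.690)² × (0.750)⁴ = 0.1506.
F_S/F_P = (L_S/L_P)/(d_S/d_P)² = 0.1506 / (25.0)² = 2.410×10^-4.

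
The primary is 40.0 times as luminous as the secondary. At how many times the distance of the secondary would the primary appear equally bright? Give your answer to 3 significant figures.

Equal flux requires L_p/d_p² = L_s/d_s², so d_p/d_s = √(L_p/L_s)
= √(40.0) = 6.325.

6.32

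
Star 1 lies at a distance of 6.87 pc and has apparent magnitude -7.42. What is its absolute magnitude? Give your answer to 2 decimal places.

-6.60

M = m − 5 log₁₀(d/10 pc) = -7.42 − 5 log₁₀(6.87/10)
  = -7.42 − 5 × -0.163 = -7.42 − -0.82 = -6.60.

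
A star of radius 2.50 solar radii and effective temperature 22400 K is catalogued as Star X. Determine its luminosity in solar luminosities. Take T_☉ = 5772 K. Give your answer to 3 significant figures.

L/L_☉ = (R/R_☉)² (T/T_☉)⁴ = (2.50)² × (22400/5772)⁴
       = 6.250 × (3.881)⁴ = 6.250 × 226.8 = 1418.

1.42×10^3 solar luminosities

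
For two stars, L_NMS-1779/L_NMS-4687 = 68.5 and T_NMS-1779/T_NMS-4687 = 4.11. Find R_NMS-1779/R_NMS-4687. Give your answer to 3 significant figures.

0.490

L ∝ R²T⁴ gives R ∝ √L / T², so
R_NMS-1779/R_NMS-4687 = √(68.5) / (4.11)² = 8.276 / 16.89 = 0.4900.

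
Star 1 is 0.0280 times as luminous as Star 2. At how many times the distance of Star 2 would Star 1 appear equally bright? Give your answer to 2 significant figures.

Equal flux requires L_1/d_1² = L_2/d_2², so d_1/d_2 = √(L_1/L_2)
= √(0.0280) = 0.1673.

0.17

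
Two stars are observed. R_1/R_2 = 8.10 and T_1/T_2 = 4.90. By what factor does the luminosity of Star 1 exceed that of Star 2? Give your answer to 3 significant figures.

From the Stefan–Boltzmann law, L ∝ R²T⁴, so
L_1/L_2 = (R_1/R_2)² (T_1/T_2)⁴ = (8.10)² × (4.90)⁴ = 65.61 × 576.5 = 3.782×10^4.

3.78×10^4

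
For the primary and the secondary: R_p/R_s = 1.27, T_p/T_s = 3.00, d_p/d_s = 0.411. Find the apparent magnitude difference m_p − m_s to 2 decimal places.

L_p/L_s = (1.27)²(3.00)⁴ = 130.6.
F_p/F_s = (L_p/L_s)/(d_p/d_s)² = 130.6/0.1689 = 773.4.
m_p − m_s = −2.5 log₁₀(773.4) = -7.22.

-7.22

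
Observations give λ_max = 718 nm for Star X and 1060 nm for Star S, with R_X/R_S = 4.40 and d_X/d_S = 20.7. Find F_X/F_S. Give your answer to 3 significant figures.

Wien's law: T_X/T_S = λ_S/λ_X = 1060/718 = 1.476.
L_X/L_S = (R_X/R_S)²(T_X/T_S)⁴ = (4.40)²(1.476)⁴ = 91.97.
F_X/F_S = (L_X/L_S)/(d_X/d_S)² = 91.97/(20.7)² = 0.2146.

0.215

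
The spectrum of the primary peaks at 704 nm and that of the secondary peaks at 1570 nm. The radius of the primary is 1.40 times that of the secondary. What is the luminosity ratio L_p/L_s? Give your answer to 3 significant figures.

48.5

Wien's law gives T ∝ 1/λ_max, so T_p/T_s = λ_s/λ_p = 1570/704 = 2.230.
Then L ∝ R²T⁴ gives L_p/L_s = (1.40)² × (2.230)⁴ = 1.960 × 24.73 = 48.48.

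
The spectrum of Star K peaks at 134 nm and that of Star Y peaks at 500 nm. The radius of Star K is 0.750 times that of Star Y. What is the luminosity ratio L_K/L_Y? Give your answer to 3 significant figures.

109

Wien's law gives T ∝ 1/λ_max, so T_K/T_Y = λ_Y/λ_K = 500/134 = 3.731.
Then L ∝ R²T⁴ gives L_K/L_Y = (0.750)² × (3.731)⁴ = 0.5625 × 193.8 = 109.0.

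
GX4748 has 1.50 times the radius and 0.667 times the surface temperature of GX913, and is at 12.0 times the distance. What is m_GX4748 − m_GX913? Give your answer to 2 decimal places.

L_GX4748/L_GX913 = (1.50)²(0.667)⁴ = 0.4453.
F_GX4748/F_GX913 = (L_GX4748/L_GX913)/(d_GX4748/d_GX913)² = 0.4453/144.0 = 0.003093.
m_GX4748 − m_GX913 = −2.5 log₁₀(0.003093) = 6.27.

6.27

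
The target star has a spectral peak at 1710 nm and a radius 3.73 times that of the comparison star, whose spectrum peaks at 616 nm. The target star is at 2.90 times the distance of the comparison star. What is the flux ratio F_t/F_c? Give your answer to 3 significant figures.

0.0279

Wien's law: T_t/T_c = λ_c/λ_t = 616/1710 = 0.3602.
L_t/L_c = (R_t/R_c)²(T_t/T_c)⁴ = (3.73)²(0.3602)⁴ = 0.2343.
F_t/F_c = (L_t/L_c)/(d_t/d_c)² = 0.2343/(2.90)² = 0.02786.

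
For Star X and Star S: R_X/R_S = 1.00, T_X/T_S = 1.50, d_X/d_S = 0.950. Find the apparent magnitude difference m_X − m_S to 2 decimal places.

L_X/L_S = (1.00)²(1.50)⁴ = 5.062.
F_X/F_S = (L_X/L_S)/(d_X/d_S)² = 5.062/0.9025 = 5.609.
m_X − m_S = −2.5 log₁₀(5.609) = -1.87.

-1.87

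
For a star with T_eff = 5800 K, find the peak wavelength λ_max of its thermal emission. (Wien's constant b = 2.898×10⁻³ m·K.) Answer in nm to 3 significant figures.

λ_max = b/T = 2.898×10⁻³ / 5800 = 5.00×10^-7 m = 499.7 nm.

500 nm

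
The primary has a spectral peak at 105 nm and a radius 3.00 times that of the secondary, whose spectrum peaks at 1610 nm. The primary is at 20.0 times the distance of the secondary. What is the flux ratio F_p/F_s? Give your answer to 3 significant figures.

1.24×10^3

Wien's law: T_p/T_s = λ_s/λ_p = 1610/105 = 15.33.
L_p/L_s = (R_p/R_s)²(T_p/T_s)⁴ = (3.00)²(15.33)⁴ = 4.975×10^5.
F_p/F_s = (L_p/L_s)/(d_p/d_s)² = 4.975×10^5/(20.0)² = 1244.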